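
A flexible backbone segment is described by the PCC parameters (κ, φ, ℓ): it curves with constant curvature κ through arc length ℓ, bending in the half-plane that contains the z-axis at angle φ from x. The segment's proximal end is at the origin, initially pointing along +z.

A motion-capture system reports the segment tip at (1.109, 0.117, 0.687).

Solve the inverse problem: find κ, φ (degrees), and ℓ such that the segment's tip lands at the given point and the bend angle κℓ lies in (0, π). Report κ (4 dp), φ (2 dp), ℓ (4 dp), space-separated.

ρ = √(x²+y²) = √(1.109² + 0.117²) = 1.11515
φ = atan2(y, x) mod 360° = atan2(0.117, 1.109) = 6.0225°
|p|² = ρ² + z² = 1.11515² + 0.687² = 1.71554
κ = 2ρ / |p|² = 2×1.11515 / 1.71554 = 1.30006
θ = 2·atan2(ρ, z) = 2·atan2(1.11515, 0.687) = 2.03731 rad
ℓ = θ/κ = 2.03731/1.30006 = 1.56708

1.3001 6.02 1.5671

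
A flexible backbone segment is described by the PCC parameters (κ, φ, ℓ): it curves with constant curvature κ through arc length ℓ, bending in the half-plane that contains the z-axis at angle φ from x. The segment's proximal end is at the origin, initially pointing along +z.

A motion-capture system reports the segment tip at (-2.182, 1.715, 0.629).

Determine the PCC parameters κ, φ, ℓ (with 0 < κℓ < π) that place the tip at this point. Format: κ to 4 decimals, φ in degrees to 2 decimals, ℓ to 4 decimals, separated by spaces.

ρ = √(x²+y²) = √(-2.182² + 1.715²) = 2.77531
φ = atan2(y, x) mod 360° = atan2(1.715, -2.182) = 141.8335°
|p|² = ρ² + z² = 2.77531² + 0.629² = 8.09799
κ = 2ρ / |p|² = 2×2.77531 / 8.09799 = 0.68543
θ = 2·atan2(ρ, z) = 2·atan2(2.77531, 0.629) = 2.69584 rad
ℓ = θ/κ = 2.69584/0.68543 = 3.93305

0.6854 141.83 3.9331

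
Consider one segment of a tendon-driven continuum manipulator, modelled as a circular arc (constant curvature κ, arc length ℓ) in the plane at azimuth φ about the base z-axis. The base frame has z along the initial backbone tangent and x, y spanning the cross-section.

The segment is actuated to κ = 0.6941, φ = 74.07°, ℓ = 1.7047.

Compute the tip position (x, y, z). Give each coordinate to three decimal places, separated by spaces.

θ = κ·ℓ = 0.6941 × 1.7047 = 1.18323 rad
ρ = (1 − cos θ)/κ = (1 − 0.37793)/0.6941 = 0.89622
z = sin θ / κ = 0.92583/0.6941 = 1.33386
x = ρ cos φ = 0.89622 × cos(74.07°) = 0.24598
y = ρ sin φ = 0.89622 × sin(74.07°) = 0.86180

0.246 0.862 1.334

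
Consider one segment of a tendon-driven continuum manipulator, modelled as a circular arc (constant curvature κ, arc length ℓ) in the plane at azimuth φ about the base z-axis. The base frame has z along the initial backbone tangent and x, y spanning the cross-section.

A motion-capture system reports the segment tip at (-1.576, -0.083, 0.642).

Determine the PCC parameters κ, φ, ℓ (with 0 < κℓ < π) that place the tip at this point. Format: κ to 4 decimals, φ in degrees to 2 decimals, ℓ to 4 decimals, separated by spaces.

1.0873 183.01 2.1786

ρ = √(x²+y²) = √(-1.576² + -0.083²) = 1.57818
φ = atan2(y, x) mod 360° = atan2(-0.083, -1.576) = 183.0147°
|p|² = ρ² + z² = 1.57818² + 0.642² = 2.90283
κ = 2ρ / |p|² = 2×1.57818 / 2.90283 = 1.08734
θ = 2·atan2(ρ, z) = 2·atan2(1.57818, 0.642) = 2.36889 rad
ℓ = θ/κ = 2.36889/1.08734 = 2.17861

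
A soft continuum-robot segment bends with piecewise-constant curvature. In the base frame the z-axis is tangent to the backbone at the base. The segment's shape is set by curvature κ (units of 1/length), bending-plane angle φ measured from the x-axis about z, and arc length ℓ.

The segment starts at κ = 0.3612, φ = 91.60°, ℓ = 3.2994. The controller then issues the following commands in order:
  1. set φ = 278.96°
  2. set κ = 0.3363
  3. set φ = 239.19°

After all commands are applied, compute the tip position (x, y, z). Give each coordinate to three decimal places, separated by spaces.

-0.845 -1.417 2.663

initial: κ=0.3612, φ=91.60°, ℓ=3.2994
cmd 1: set φ=278.96° → (κ,φ,ℓ)=(0.3612,278.96°,3.2994) → tip=(0.2716,-1.7228,2.5720)
cmd 2: set κ=0.3363 → (κ,φ,ℓ)=(0.3363,278.96°,3.2994) → tip=(0.2570,-1.6301,2.6628)
cmd 3: set φ=239.19° → (κ,φ,ℓ)=(0.3363,239.19°,3.2994) → tip=(-0.8452,-1.4173,2.6628)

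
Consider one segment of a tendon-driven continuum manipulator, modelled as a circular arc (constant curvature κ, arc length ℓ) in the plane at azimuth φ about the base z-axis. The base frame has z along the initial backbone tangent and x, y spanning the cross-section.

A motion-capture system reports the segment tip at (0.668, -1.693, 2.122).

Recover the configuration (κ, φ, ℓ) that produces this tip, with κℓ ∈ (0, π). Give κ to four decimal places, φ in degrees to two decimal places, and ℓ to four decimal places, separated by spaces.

0.4658 291.53 3.0443

ρ = √(x²+y²) = √(0.668² + -1.693²) = 1.82002
φ = atan2(y, x) mod 360° = atan2(-1.693, 0.668) = 291.5325°
|p|² = ρ² + z² = 1.82002² + 2.122² = 7.81536
κ = 2ρ / |p|² = 2×1.82002 / 7.81536 = 0.46575
θ = 2·atan2(ρ, z) = 2·atan2(1.82002, 2.122) = 1.41788 rad
ℓ = θ/κ = 1.41788/0.46575 = 3.04427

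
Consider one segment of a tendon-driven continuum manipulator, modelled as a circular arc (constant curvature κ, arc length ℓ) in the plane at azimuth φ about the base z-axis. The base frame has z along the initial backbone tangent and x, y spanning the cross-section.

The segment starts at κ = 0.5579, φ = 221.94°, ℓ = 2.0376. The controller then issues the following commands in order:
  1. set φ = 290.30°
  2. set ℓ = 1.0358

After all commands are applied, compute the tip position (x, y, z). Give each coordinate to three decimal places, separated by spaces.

0.101 -0.273 0.979

initial: κ=0.5579, φ=221.94°, ℓ=2.0376
cmd 1: set φ=290.30° → (κ,φ,ℓ)=(0.5579,290.30°,2.0376) → tip=(0.3604,-0.9742,1.6262)
cmd 2: set ℓ=1.0358 → (κ,φ,ℓ)=(0.5579,290.30°,1.0358) → tip=(0.1010,-0.2730,0.9791)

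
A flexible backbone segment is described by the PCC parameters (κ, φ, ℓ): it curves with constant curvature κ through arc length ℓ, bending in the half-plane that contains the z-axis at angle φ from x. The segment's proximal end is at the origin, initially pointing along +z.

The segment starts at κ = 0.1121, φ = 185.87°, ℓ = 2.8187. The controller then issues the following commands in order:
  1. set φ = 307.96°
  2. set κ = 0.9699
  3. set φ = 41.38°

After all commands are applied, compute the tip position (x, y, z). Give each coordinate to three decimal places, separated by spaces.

initial: κ=0.1121, φ=185.87°, ℓ=2.8187
cmd 1: set φ=307.96° → (κ,φ,ℓ)=(0.1121,307.96°,2.8187) → tip=(0.2717,-0.3482,2.7720)
cmd 2: set κ=0.9699 → (κ,φ,ℓ)=(0.9699,307.96°,2.8187) → tip=(1.2164,-1.5592,0.4088)
cmd 3: set φ=41.38° → (κ,φ,ℓ)=(0.9699,41.38°,2.8187) → tip=(1.4838,1.3073,0.4088)

1.484 1.307 0.409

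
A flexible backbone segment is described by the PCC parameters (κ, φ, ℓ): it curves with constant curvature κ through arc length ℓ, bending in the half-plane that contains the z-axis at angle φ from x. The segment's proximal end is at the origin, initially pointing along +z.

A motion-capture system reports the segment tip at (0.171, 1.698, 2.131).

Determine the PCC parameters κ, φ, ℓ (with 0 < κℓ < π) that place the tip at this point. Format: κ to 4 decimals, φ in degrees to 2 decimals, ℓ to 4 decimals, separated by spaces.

ρ = √(x²+y²) = √(0.171² + 1.698²) = 1.70659
φ = atan2(y, x) mod 360° = atan2(1.698, 0.171) = 84.2493°
|p|² = ρ² + z² = 1.70659² + 2.131² = 7.45361
κ = 2ρ / |p|² = 2×1.70659 / 7.45361 = 0.45792
θ = 2·atan2(ρ, z) = 2·atan2(1.70659, 2.131) = 1.35051 rad
ℓ = θ/κ = 1.35051/0.45792 = 2.94920

0.4579 84.25 2.9492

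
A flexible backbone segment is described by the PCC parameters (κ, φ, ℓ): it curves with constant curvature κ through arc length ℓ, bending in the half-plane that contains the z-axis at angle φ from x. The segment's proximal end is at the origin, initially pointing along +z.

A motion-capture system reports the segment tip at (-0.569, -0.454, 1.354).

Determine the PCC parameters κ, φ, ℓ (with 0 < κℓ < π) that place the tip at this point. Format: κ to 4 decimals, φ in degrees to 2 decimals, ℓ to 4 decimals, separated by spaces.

0.6161 218.59 1.6014

ρ = √(x²+y²) = √(-0.569² + -0.454²) = 0.72793
φ = atan2(y, x) mod 360° = atan2(-0.454, -0.569) = 218.5861°
|p|² = ρ² + z² = 0.72793² + 1.354² = 2.36319
κ = 2ρ / |p|² = 2×0.72793 / 2.36319 = 0.61605
θ = 2·atan2(ρ, z) = 2·atan2(0.72793, 1.354) = 0.98656 rad
ℓ = θ/κ = 0.98656/0.61605 = 1.60143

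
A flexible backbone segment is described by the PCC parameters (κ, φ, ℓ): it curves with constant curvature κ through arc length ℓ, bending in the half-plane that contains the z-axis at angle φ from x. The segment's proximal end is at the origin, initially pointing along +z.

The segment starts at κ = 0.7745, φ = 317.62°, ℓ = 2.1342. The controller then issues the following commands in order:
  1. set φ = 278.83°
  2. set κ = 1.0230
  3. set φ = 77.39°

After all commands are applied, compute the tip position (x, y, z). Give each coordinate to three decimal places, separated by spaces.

initial: κ=0.7745, φ=317.62°, ℓ=2.1342
cmd 1: set φ=278.83° → (κ,φ,ℓ)=(0.7745,278.83°,2.1342) → tip=(0.2145,-1.3805,1.2868)
cmd 2: set κ=1.0230 → (κ,φ,ℓ)=(1.0230,278.83°,2.1342) → tip=(0.2363,-1.5213,0.7998)
cmd 3: set φ=77.39° → (κ,φ,ℓ)=(1.0230,77.39°,2.1342) → tip=(0.3361,1.5024,0.7998)

0.336 1.502 0.800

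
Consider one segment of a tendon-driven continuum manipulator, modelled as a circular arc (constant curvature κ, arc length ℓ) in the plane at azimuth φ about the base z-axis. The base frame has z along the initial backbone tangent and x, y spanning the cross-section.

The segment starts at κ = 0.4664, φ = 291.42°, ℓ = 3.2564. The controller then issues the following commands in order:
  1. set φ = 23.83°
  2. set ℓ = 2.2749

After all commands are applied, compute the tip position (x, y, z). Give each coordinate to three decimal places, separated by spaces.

initial: κ=0.4664, φ=291.42°, ℓ=3.2564
cmd 1: set φ=23.83° → (κ,φ,ℓ)=(0.4664,23.83°,3.2564) → tip=(1.8593,0.8212,2.1412)
cmd 2: set ℓ=2.2749 → (κ,φ,ℓ)=(0.4664,23.83°,2.2749) → tip=(1.0042,0.4435,1.8715)

1.004 0.444 1.871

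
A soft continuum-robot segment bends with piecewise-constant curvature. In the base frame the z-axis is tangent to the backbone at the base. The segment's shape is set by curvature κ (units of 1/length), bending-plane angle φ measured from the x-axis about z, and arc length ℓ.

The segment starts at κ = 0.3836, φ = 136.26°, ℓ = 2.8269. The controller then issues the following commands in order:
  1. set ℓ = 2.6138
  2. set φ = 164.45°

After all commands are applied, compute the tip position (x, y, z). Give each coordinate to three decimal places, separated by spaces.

-1.160 0.323 2.197

initial: κ=0.3836, φ=136.26°, ℓ=2.8269
cmd 1: set ℓ=2.6138 → (κ,φ,ℓ)=(0.3836,136.26°,2.6138) → tip=(-0.8700,0.8326,2.1973)
cmd 2: set φ=164.45° → (κ,φ,ℓ)=(0.3836,164.45°,2.6138) → tip=(-1.1601,0.3228,2.1973)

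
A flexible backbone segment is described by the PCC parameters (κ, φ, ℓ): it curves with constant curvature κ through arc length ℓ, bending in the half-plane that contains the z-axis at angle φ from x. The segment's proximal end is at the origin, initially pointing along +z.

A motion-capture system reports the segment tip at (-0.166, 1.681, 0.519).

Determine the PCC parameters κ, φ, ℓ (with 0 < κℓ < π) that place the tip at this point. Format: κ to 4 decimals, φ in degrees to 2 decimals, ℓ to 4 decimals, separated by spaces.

ρ = √(x²+y²) = √(-0.166² + 1.681²) = 1.68918
φ = atan2(y, x) mod 360° = atan2(1.681, -0.166) = 95.6397°
|p|² = ρ² + z² = 1.68918² + 0.519² = 3.12268
κ = 2ρ / |p|² = 2×1.68918 / 3.12268 = 1.08188
θ = 2·atan2(ρ, z) = 2·atan2(1.68918, 0.519) = 2.54540 rad
ℓ = θ/κ = 2.54540/1.08188 = 2.35277

1.0819 95.64 2.3528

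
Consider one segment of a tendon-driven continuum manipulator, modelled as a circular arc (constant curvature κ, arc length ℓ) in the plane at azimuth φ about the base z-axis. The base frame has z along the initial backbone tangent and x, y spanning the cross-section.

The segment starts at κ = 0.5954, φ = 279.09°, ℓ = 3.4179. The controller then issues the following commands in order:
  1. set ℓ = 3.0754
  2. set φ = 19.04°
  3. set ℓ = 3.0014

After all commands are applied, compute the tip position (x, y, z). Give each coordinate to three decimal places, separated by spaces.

initial: κ=0.5954, φ=279.09°, ℓ=3.4179
cmd 1: set ℓ=3.0754 → (κ,φ,ℓ)=(0.5954,279.09°,3.0754) → tip=(0.3336,-2.0853,1.6230)
cmd 2: set φ=19.04° → (κ,φ,ℓ)=(0.5954,19.04°,3.0754) → tip=(1.9963,0.6889,1.6230)
cmd 3: set ℓ=3.0014 → (κ,φ,ℓ)=(0.5954,19.04°,3.0014) → tip=(1.9283,0.6655,1.6404)

1.928 0.665 1.640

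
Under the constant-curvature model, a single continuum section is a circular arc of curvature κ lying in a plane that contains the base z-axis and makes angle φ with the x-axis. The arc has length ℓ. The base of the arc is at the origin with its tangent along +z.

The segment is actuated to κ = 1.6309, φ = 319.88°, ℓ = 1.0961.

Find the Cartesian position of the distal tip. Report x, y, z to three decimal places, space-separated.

0.570 -0.480 0.599

θ = κ·ℓ = 1.6309 × 1.0961 = 1.78763 rad
ρ = (1 − cos θ)/κ = (1 − -0.21514)/1.6309 = 0.74507
z = sin θ / κ = 0.97658/1.6309 = 0.59880
x = ρ cos φ = 0.74507 × cos(319.88°) = 0.56975
y = ρ sin φ = 0.74507 × sin(319.88°) = -0.48012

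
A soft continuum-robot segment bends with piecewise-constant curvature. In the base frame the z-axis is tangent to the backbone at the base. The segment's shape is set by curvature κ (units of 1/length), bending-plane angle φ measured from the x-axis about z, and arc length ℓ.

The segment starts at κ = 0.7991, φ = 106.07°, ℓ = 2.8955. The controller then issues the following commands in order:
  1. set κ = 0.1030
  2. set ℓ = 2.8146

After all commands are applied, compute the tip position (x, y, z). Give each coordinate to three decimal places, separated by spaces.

initial: κ=0.7991, φ=106.07°, ℓ=2.8955
cmd 1: set κ=0.1030 → (κ,φ,ℓ)=(0.1030,106.07°,2.8955) → tip=(-0.1186,0.4118,2.8528)
cmd 2: set ℓ=2.8146 → (κ,φ,ℓ)=(0.1030,106.07°,2.8146) → tip=(-0.1121,0.3893,2.7753)

-0.112 0.389 2.775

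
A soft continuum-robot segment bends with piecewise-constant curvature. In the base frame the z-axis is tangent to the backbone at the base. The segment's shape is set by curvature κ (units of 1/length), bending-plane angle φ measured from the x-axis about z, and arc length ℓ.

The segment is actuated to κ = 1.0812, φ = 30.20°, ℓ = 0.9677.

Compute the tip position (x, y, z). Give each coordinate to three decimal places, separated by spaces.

θ = κ·ℓ = 1.0812 × 0.9677 = 1.04628 rad
ρ = (1 − cos θ)/κ = (1 − 0.50080)/1.0812 = 0.46171
z = sin θ / κ = 0.86556/1.0812 = 0.80056
x = ρ cos φ = 0.46171 × cos(30.20°) = 0.39905
y = ρ sin φ = 0.46171 × sin(30.20°) = 0.23225

0.399 0.232 0.801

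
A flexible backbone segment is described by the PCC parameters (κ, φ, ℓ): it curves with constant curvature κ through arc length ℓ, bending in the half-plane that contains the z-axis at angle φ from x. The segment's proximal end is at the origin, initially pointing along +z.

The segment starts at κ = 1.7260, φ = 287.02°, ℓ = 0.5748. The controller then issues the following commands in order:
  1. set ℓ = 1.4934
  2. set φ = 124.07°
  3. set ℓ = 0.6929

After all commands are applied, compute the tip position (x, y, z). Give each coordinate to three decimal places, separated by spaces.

initial: κ=1.7260, φ=287.02°, ℓ=0.5748
cmd 1: set ℓ=1.4934 → (κ,φ,ℓ)=(1.7260,287.02°,1.4934) → tip=(0.3129,-1.0222,0.3097)
cmd 2: set φ=124.07° → (κ,φ,ℓ)=(1.7260,124.07°,1.4934) → tip=(-0.5989,0.8855,0.3097)
cmd 3: set ℓ=0.6929 → (κ,φ,ℓ)=(1.7260,124.07°,0.6929) → tip=(-0.2057,0.3042,0.5391)

-0.206 0.304 0.539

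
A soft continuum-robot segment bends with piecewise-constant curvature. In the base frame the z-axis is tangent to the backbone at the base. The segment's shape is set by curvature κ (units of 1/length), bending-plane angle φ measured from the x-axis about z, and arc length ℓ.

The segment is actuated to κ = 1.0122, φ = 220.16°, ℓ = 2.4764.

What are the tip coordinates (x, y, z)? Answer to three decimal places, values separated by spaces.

-1.363 -1.150 0.586

θ = κ·ℓ = 1.0122 × 2.4764 = 2.50661 rad
ρ = (1 − cos θ)/κ = (1 − -0.80508)/1.0122 = 1.78333
z = sin θ / κ = 0.59316/1.0122 = 0.58601
x = ρ cos φ = 1.78333 × cos(220.16°) = -1.36290
y = ρ sin φ = 1.78333 × sin(220.16°) = -1.15011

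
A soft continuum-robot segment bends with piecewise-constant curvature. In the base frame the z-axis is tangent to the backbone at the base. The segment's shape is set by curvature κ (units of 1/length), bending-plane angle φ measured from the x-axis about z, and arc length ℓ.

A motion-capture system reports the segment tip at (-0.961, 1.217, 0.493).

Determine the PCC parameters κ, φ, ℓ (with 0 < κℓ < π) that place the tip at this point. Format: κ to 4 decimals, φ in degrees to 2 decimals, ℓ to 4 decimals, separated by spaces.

ρ = √(x²+y²) = √(-0.961² + 1.217²) = 1.55068
φ = atan2(y, x) mod 360° = atan2(1.217, -0.961) = 128.2963°
|p|² = ρ² + z² = 1.55068² + 0.493² = 2.64766
κ = 2ρ / |p|² = 2×1.55068 / 2.64766 = 1.17136
θ = 2·atan2(ρ, z) = 2·atan2(1.55068, 0.493) = 2.52595 rad
ℓ = θ/κ = 2.52595/1.17136 = 2.15643

1.1714 128.30 2.1564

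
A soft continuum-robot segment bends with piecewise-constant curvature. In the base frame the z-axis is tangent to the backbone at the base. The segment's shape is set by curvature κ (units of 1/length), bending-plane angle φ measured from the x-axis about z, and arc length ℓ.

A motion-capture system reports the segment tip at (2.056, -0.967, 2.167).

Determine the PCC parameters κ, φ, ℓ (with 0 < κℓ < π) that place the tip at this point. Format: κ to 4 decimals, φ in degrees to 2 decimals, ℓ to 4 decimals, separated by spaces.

ρ = √(x²+y²) = √(2.056² + -0.967²) = 2.27205
φ = atan2(y, x) mod 360° = atan2(-0.967, 2.056) = 334.8110°
|p|² = ρ² + z² = 2.27205² + 2.167² = 9.85811
κ = 2ρ / |p|² = 2×2.27205 / 9.85811 = 0.46095
θ = 2·atan2(ρ, z) = 2·atan2(2.27205, 2.167) = 1.61812 rad
ℓ = θ/κ = 1.61812/0.46095 = 3.51039

0.4610 334.81 3.5104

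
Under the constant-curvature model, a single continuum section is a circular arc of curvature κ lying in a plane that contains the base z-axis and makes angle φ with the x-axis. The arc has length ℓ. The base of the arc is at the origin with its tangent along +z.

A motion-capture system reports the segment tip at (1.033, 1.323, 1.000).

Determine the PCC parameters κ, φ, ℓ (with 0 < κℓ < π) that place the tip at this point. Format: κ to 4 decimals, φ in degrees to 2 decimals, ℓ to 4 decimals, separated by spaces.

ρ = √(x²+y²) = √(1.033² + 1.323²) = 1.67852
φ = atan2(y, x) mod 360° = atan2(1.323, 1.033) = 52.0172°
|p|² = ρ² + z² = 1.67852² + 1.000² = 3.81742
κ = 2ρ / |p|² = 2×1.67852 / 3.81742 = 0.87940
θ = 2·atan2(ρ, z) = 2·atan2(1.67852, 1.000) = 2.06699 rad
ℓ = θ/κ = 2.06699/0.87940 = 2.35046

0.8794 52.02 2.3505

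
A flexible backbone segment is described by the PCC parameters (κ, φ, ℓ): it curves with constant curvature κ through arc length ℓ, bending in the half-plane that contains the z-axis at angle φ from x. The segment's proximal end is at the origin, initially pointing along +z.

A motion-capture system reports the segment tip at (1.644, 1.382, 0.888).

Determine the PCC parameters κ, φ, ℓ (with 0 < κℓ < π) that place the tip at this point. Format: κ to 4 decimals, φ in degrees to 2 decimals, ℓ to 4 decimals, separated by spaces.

0.7953 40.05 2.9644

ρ = √(x²+y²) = √(1.644² + 1.382²) = 2.14771
φ = atan2(y, x) mod 360° = atan2(1.382, 1.644) = 40.0515°
|p|² = ρ² + z² = 2.14771² + 0.888² = 5.40120
κ = 2ρ / |p|² = 2×2.14771 / 5.40120 = 0.79527
θ = 2·atan2(ρ, z) = 2·atan2(2.14771, 0.888) = 2.35748 rad
ℓ = θ/κ = 2.35748/0.79527 = 2.96437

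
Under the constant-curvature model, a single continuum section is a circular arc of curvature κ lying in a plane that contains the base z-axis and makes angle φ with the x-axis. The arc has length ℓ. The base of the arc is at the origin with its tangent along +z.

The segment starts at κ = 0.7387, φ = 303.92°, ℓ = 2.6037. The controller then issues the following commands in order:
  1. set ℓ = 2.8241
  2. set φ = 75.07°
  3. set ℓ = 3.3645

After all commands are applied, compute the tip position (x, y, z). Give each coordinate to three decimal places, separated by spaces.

0.625 2.344 0.826

initial: κ=0.7387, φ=303.92°, ℓ=2.6037
cmd 1: set ℓ=2.8241 → (κ,φ,ℓ)=(0.7387,303.92°,2.8241) → tip=(1.1277,-1.6770,1.1779)
cmd 2: set φ=75.07° → (κ,φ,ℓ)=(0.7387,75.07°,2.8241) → tip=(0.5207,1.9527,1.1779)
cmd 3: set ℓ=3.3645 → (κ,φ,ℓ)=(0.7387,75.07°,3.3645) → tip=(0.6251,2.3444,0.8260)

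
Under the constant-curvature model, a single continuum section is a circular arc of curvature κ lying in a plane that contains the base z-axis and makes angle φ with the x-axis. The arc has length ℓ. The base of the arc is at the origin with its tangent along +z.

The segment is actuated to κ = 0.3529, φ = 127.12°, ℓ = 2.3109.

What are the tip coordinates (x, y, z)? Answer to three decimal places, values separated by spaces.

θ = κ·ℓ = 0.3529 × 2.3109 = 0.81552 rad
ρ = (1 − cos θ)/κ = (1 − 0.68549)/0.3529 = 0.89121
z = sin θ / κ = 0.72808/0.3529 = 2.06313
x = ρ cos φ = 0.89121 × cos(127.12°) = -0.53783
y = ρ sin φ = 0.89121 × sin(127.12°) = 0.71063

-0.538 0.711 2.063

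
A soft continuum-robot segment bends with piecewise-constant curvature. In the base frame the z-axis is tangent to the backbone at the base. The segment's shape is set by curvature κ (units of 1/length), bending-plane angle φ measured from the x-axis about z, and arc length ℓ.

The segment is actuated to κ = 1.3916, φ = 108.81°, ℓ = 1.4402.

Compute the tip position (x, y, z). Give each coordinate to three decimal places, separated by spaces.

-0.329 0.966 0.652

θ = κ·ℓ = 1.3916 × 1.4402 = 2.00418 rad
ρ = (1 − cos θ)/κ = (1 − -0.41995)/1.3916 = 1.02037
z = sin θ / κ = 0.90755/1.3916 = 0.65216
x = ρ cos φ = 1.02037 × cos(108.81°) = -0.32900
y = ρ sin φ = 1.02037 × sin(108.81°) = 0.96587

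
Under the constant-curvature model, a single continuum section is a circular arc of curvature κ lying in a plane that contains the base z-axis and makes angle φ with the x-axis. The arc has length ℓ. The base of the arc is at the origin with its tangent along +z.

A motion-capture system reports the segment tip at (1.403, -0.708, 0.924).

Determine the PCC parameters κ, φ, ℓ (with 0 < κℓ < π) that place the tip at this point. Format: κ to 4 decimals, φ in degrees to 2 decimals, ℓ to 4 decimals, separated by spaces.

0.9457 333.22 2.1979

ρ = √(x²+y²) = √(1.403² + -0.708²) = 1.57152
φ = atan2(y, x) mod 360° = atan2(-0.708, 1.403) = 333.2230°
|p|² = ρ² + z² = 1.57152² + 0.924² = 3.32345
κ = 2ρ / |p|² = 2×1.57152 / 3.32345 = 0.94572
θ = 2·atan2(ρ, z) = 2·atan2(1.57152, 0.924) = 2.07854 rad
ℓ = θ/κ = 2.07854/0.94572 = 2.19785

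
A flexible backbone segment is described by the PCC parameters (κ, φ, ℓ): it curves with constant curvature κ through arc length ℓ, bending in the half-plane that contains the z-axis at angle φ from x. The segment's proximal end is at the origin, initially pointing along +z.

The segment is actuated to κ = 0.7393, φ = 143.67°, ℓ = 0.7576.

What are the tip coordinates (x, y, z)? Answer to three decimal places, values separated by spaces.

θ = κ·ℓ = 0.7393 × 0.7576 = 0.56009 rad
ρ = (1 − cos θ)/κ = (1 − 0.84721)/0.7393 = 0.20667
z = sin θ / κ = 0.53127/0.7393 = 0.71861
x = ρ cos φ = 0.20667 × cos(143.67°) = -0.16650
y = ρ sin φ = 0.20667 × sin(143.67°) = 0.12244

-0.167 0.122 0.719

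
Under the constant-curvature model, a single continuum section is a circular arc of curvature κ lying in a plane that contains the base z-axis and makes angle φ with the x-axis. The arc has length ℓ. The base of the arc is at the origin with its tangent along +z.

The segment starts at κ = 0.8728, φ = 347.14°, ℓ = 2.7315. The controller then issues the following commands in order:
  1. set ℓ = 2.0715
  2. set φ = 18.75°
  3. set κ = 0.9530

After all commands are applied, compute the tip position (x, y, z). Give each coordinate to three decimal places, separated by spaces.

initial: κ=0.8728, φ=347.14°, ℓ=2.7315
cmd 1: set ℓ=2.0715 → (κ,φ,ℓ)=(0.8728,347.14°,2.0715) → tip=(1.3795,-0.3149,1.1137)
cmd 2: set φ=18.75° → (κ,φ,ℓ)=(0.8728,18.75°,2.0715) → tip=(1.3399,0.4548,1.1137)
cmd 3: set κ=0.9530 → (κ,φ,ℓ)=(0.9530,18.75°,2.0715) → tip=(1.3836,0.4697,0.9651)

1.384 0.470 0.965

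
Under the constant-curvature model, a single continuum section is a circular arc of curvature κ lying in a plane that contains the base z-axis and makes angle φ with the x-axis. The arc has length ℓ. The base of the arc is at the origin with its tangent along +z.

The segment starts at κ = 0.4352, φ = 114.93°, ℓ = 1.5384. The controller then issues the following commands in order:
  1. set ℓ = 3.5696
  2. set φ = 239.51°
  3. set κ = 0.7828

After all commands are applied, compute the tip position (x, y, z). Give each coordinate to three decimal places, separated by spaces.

initial: κ=0.4352, φ=114.93°, ℓ=1.5384
cmd 1: set ℓ=3.5696 → (κ,φ,ℓ)=(0.4352,114.93°,3.5696) → tip=(-0.9518,2.0476,2.2975)
cmd 2: set φ=239.51° → (κ,φ,ℓ)=(0.4352,239.51°,3.5696) → tip=(-1.1457,-1.9458,2.2975)
cmd 3: set κ=0.7828 → (κ,φ,ℓ)=(0.7828,239.51°,3.5696) → tip=(-1.2576,-2.1359,0.4348)

-1.258 -2.136 0.435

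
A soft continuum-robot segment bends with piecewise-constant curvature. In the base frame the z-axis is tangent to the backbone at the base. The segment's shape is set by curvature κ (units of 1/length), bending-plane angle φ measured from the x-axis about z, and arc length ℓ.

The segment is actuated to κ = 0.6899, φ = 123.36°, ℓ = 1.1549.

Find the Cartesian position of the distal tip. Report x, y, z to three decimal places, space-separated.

θ = κ·ℓ = 0.6899 × 1.1549 = 0.79677 rad
ρ = (1 − cos θ)/κ = (1 − 0.69902)/0.6899 = 0.43626
z = sin θ / κ = 0.71510/0.6899 = 1.03653
x = ρ cos φ = 0.43626 × cos(123.36°) = -0.23990
y = ρ sin φ = 0.43626 × sin(123.36°) = 0.36438

-0.240 0.364 1.037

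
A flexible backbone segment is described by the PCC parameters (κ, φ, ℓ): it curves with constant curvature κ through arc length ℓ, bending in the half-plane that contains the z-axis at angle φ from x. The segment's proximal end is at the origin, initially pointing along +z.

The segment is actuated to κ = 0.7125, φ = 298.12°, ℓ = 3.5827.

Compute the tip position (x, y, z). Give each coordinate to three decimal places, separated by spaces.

θ = κ·ℓ = 0.7125 × 3.5827 = 2.55267 rad
ρ = (1 − cos θ)/κ = (1 − -0.83154)/0.7125 = 2.57058
z = sin θ / κ = 0.55546/0.7125 = 0.77960
x = ρ cos φ = 2.57058 × cos(298.12°) = 1.21157
y = ρ sin φ = 2.57058 × sin(298.12°) = -2.26716

1.212 -2.267 0.780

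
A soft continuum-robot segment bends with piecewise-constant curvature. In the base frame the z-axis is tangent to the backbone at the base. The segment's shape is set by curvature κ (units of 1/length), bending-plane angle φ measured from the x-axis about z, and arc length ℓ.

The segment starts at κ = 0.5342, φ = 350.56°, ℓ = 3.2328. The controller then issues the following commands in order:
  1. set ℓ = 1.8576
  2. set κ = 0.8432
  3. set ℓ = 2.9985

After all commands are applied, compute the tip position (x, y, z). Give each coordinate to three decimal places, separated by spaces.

2.127 -0.354 0.683

initial: κ=0.5342, φ=350.56°, ℓ=3.2328
cmd 1: set ℓ=1.8576 → (κ,φ,ℓ)=(0.5342,350.56°,1.8576) → tip=(0.8370,-0.1392,1.5674)
cmd 2: set κ=0.8432 → (κ,φ,ℓ)=(0.8432,350.56°,1.8576) → tip=(1.1647,-0.1936,1.1859)
cmd 3: set ℓ=2.9985 → (κ,φ,ℓ)=(0.8432,350.56°,2.9985) → tip=(2.1266,-0.3536,0.6826)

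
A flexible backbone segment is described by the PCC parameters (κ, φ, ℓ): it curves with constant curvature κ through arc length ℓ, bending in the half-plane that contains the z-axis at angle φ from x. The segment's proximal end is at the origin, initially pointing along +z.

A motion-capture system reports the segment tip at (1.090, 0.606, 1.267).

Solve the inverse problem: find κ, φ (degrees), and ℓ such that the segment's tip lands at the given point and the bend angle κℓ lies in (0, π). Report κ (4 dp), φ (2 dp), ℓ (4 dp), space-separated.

ρ = √(x²+y²) = √(1.090² + 0.606²) = 1.24713
φ = atan2(y, x) mod 360° = atan2(0.606, 1.090) = 29.0725°
|p|² = ρ² + z² = 1.24713² + 1.267² = 3.16063
κ = 2ρ / |p|² = 2×1.24713 / 3.16063 = 0.78917
θ = 2·atan2(ρ, z) = 2·atan2(1.24713, 1.267) = 1.55499 rad
ℓ = θ/κ = 1.55499/0.78917 = 1.97042

0.7892 29.07 1.9704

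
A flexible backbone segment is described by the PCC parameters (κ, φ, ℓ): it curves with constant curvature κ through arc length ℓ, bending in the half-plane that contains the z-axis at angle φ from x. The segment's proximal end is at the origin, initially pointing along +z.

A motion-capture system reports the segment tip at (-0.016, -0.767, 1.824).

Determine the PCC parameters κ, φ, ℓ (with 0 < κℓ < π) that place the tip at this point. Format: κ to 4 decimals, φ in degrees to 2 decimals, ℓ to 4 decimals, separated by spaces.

0.3919 268.80 2.0320

ρ = √(x²+y²) = √(-0.016² + -0.767²) = 0.76717
φ = atan2(y, x) mod 360° = atan2(-0.767, -0.016) = 268.8050°
|p|² = ρ² + z² = 0.76717² + 1.824² = 3.91552
κ = 2ρ / |p|² = 2×0.76717 / 3.91552 = 0.39186
θ = 2·atan2(ρ, z) = 2·atan2(0.76717, 1.824) = 0.79627 rad
ℓ = θ/κ = 0.79627/0.39186 = 2.03203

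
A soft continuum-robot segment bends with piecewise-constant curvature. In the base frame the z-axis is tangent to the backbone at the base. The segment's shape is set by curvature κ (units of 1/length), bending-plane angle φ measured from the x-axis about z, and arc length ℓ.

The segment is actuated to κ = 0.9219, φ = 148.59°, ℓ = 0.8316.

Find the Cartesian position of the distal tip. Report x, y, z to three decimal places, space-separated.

-0.259 0.158 0.752

θ = κ·ℓ = 0.9219 × 0.8316 = 0.76665 rad
ρ = (1 − cos θ)/κ = (1 − 0.72024)/0.9219 = 0.30346
z = sin θ / κ = 0.69373/0.9219 = 0.75250
x = ρ cos φ = 0.30346 × cos(148.59°) = -0.25899
y = ρ sin φ = 0.30346 × sin(148.59°) = 0.15815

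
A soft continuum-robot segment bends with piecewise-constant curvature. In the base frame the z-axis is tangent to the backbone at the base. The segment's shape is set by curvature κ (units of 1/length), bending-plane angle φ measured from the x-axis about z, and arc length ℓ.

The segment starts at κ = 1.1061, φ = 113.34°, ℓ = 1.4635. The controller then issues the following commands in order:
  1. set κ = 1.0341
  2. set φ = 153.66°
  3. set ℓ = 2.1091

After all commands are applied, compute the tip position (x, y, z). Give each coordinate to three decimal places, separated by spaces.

initial: κ=1.1061, φ=113.34°, ℓ=1.4635
cmd 1: set κ=1.0341 → (κ,φ,ℓ)=(1.0341,113.34°,1.4635) → tip=(-0.3611,0.8370,0.9654)
cmd 2: set φ=153.66° → (κ,φ,ℓ)=(1.0341,153.66°,1.4635) → tip=(-0.8169,0.4045,0.9654)
cmd 3: set ℓ=2.1091 → (κ,φ,ℓ)=(1.0341,153.66°,2.1091) → tip=(-1.3632,0.6749,0.7925)

-1.363 0.675 0.792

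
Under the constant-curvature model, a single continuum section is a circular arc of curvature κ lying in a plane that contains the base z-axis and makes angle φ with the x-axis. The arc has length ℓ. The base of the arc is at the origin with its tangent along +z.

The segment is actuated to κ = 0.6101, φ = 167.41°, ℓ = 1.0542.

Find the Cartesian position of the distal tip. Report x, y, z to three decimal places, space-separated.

θ = κ·ℓ = 0.6101 × 1.0542 = 0.64317 rad
ρ = (1 − cos θ)/κ = (1 − 0.80020)/0.6101 = 0.32749
z = sin θ / κ = 0.59973/0.6101 = 0.98301
x = ρ cos φ = 0.32749 × cos(167.41°) = -0.31961
y = ρ sin φ = 0.32749 × sin(167.41°) = 0.07138

-0.320 0.071 0.983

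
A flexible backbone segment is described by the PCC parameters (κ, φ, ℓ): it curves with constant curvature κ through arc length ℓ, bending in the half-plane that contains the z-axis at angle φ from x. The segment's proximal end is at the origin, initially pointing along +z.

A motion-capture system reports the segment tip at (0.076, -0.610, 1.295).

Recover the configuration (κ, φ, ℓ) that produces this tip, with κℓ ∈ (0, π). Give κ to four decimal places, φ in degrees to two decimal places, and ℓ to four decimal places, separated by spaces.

0.5983 277.10 1.4815

ρ = √(x²+y²) = √(0.076² + -0.610²) = 0.61472
φ = atan2(y, x) mod 360° = atan2(-0.610, 0.076) = 277.1019°
|p|² = ρ² + z² = 0.61472² + 1.295² = 2.05490
κ = 2ρ / |p|² = 2×0.61472 / 2.05490 = 0.59829
θ = 2·atan2(ρ, z) = 2·atan2(0.61472, 1.295) = 0.88638 rad
ℓ = θ/κ = 0.88638/0.59829 = 1.48152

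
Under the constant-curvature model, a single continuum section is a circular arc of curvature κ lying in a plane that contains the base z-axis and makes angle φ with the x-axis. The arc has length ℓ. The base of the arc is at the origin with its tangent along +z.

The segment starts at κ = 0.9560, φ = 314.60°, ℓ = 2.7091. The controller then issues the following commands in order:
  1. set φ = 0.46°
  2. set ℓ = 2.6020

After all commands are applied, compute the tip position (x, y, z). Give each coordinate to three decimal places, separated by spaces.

1.876 0.015 0.636

initial: κ=0.9560, φ=314.60°, ℓ=2.7091
cmd 1: set φ=0.46° → (κ,φ,ℓ)=(0.9560,0.46°,2.7091) → tip=(1.9368,0.0155,0.5483)
cmd 2: set ℓ=2.6020 → (κ,φ,ℓ)=(0.9560,0.46°,2.6020) → tip=(1.8761,0.0151,0.6364)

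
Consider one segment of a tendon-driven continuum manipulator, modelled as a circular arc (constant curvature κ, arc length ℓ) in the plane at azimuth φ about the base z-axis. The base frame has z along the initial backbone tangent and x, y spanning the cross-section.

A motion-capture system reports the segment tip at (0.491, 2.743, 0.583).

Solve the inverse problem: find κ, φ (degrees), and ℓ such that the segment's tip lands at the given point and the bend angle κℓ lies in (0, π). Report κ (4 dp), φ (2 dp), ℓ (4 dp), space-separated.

0.6876 79.85 3.9689

ρ = √(x²+y²) = √(0.491² + 2.743²) = 2.78660
φ = atan2(y, x) mod 360° = atan2(2.743, 0.491) = 79.8515°
|p|² = ρ² + z² = 2.78660² + 0.583² = 8.10502
κ = 2ρ / |p|² = 2×2.78660 / 8.10502 = 0.68762
θ = 2·atan2(ρ, z) = 2·atan2(2.78660, 0.583) = 2.72911 rad
ℓ = θ/κ = 2.72911/0.68762 = 3.96891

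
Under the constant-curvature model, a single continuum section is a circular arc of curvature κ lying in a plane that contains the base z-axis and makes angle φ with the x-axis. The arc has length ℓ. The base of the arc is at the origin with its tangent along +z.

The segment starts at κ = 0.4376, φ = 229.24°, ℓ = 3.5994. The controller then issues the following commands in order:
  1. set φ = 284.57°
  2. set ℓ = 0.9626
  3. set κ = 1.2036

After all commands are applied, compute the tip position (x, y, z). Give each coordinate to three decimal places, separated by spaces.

initial: κ=0.4376, φ=229.24°, ℓ=3.5994
cmd 1: set φ=284.57° → (κ,φ,ℓ)=(0.4376,284.57°,3.5994) → tip=(0.5773,-2.2212,2.2852)
cmd 2: set ℓ=0.9626 → (κ,φ,ℓ)=(0.4376,284.57°,0.9626) → tip=(0.0503,-0.1933,0.9344)
cmd 3: set κ=1.2036 → (κ,φ,ℓ)=(1.2036,284.57°,0.9626) → tip=(0.1253,-0.4820,0.7612)

0.125 -0.482 0.761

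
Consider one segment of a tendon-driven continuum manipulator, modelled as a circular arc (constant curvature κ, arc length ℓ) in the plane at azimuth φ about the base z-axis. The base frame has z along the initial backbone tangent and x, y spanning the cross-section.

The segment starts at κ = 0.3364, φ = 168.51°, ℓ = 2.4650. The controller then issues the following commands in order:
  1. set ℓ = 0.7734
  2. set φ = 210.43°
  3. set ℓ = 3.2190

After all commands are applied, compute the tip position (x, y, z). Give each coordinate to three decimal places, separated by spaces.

-1.362 -0.800 2.626

initial: κ=0.3364, φ=168.51°, ℓ=2.4650
cmd 1: set ℓ=0.7734 → (κ,φ,ℓ)=(0.3364,168.51°,0.7734) → tip=(-0.0980,0.0199,0.7647)
cmd 2: set φ=210.43° → (κ,φ,ℓ)=(0.3364,210.43°,0.7734) → tip=(-0.0863,-0.0507,0.7647)
cmd 3: set ℓ=3.2190 → (κ,φ,ℓ)=(0.3364,210.43°,3.2190) → tip=(-1.3616,-0.7998,2.6258)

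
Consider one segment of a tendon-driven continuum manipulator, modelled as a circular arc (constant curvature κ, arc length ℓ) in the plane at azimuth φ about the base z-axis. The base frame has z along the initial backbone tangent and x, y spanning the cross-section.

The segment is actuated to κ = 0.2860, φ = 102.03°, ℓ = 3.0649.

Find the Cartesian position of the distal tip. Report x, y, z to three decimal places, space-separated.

-0.262 1.232 2.687

θ = κ·ℓ = 0.2860 × 3.0649 = 0.87656 rad
ρ = (1 − cos θ)/κ = (1 − 0.63980)/0.2860 = 1.25945
z = sin θ / κ = 0.76854/0.2860 = 2.68721
x = ρ cos φ = 1.25945 × cos(102.03°) = -0.26250
y = ρ sin φ = 1.25945 × sin(102.03°) = 1.23179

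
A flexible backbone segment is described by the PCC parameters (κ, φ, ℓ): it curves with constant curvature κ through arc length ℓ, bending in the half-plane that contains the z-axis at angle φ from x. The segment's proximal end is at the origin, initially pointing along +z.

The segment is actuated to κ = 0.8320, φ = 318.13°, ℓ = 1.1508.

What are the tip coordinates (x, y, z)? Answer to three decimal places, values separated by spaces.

0.380 -0.340 0.983

θ = κ·ℓ = 0.8320 × 1.1508 = 0.95747 rad
ρ = (1 − cos θ)/κ = (1 − 0.57559)/0.8320 = 0.51010
z = sin θ / κ = 0.81774/0.8320 = 0.98286
x = ρ cos φ = 0.51010 × cos(318.13°) = 0.37985
y = ρ sin φ = 0.51010 × sin(318.13°) = -0.34046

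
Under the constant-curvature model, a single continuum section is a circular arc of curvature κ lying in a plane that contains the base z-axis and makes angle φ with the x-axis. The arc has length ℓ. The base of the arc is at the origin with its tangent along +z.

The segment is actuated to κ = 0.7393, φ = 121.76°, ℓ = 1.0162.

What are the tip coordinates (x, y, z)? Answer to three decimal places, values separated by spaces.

-0.192 0.310 0.923

θ = κ·ℓ = 0.7393 × 1.0162 = 0.75128 rad
ρ = (1 − cos θ)/κ = (1 − 0.73082)/0.7393 = 0.36410
z = sin θ / κ = 0.68257/0.7393 = 0.92327
x = ρ cos φ = 0.36410 × cos(121.76°) = -0.19165
y = ρ sin φ = 0.36410 × sin(121.76°) = 0.30958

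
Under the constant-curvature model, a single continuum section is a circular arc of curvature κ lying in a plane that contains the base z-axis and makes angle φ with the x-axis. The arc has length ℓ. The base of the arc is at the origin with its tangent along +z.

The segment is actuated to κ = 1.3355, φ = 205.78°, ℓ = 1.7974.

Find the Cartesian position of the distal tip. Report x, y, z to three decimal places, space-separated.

-1.172 -0.566 0.506

θ = κ·ℓ = 1.3355 × 1.7974 = 2.40043 rad
ρ = (1 − cos θ)/κ = (1 − -0.73768)/1.3355 = 1.30115
z = sin θ / κ = 0.67515/1.3355 = 0.50554
x = ρ cos φ = 1.30115 × cos(205.78°) = -1.17165
y = ρ sin φ = 1.30115 × sin(205.78°) = -0.56589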